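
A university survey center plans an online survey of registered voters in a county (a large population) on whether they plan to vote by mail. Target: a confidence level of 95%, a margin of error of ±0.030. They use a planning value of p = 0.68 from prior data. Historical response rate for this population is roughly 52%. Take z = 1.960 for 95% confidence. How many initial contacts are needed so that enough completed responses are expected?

1787

Completed interviews needed: n₀ = 1.960² × 0.2176 / 0.030² ≈ 928.81 → 929.
At a 52% response rate, contacts needed = 929 / 0.52 ≈ 1786.54 → 1787.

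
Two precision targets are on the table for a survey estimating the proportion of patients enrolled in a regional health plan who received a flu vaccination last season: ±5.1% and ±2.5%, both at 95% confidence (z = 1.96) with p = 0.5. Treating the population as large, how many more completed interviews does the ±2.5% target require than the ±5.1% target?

At ±5.1%: n = 1.96² × 0.2500 / 0.051² ≈ 369.24 → 370.
At ±2.5%: n = 1.96² × 0.2500 / 0.025² ≈ 1536.64 → 1537.
Additional respondents: 1537 − 370 = 1167.

1167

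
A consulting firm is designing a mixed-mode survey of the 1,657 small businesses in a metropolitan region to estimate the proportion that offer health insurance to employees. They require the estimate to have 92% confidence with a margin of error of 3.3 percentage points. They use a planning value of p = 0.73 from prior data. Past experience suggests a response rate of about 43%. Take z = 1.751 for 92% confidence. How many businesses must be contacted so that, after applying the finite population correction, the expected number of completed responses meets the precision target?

Completed interviews needed (unadjusted): n₀ = 1.751² × 0.1971 / 0.033² ≈ 554.92 → 555.
FPC for N = 1,657: n = 555 / (1 + 554/1657) = 555 / 1.3343 ≈ 415.94 → 416.
At a 43% response rate, contacts needed = 416 / 0.43 ≈ 967.44 → 968.

968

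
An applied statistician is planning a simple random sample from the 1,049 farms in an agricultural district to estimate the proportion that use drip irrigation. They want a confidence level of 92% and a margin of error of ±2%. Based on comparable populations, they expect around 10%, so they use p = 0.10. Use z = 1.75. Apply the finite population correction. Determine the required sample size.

Unadjusted: n₀ = 1.75² × 0.10 × 0.90 / 0.020² ≈ 689.06, so n₀ = 690.
Finite population correction with N = 1,049: n = n₀ / (1 + (n₀−1)/N) = 690 / (1 + 689/1049) = 690 / 1.6568 ≈ 416.46.
Rounding up, n = 417.

417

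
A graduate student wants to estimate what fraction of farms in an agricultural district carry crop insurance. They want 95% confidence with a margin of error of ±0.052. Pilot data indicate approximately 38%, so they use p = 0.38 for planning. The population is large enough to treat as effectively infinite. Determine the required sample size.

335

For 95% confidence, z = 1.960.
With p = 0.38, p(1−p) = 0.2356.
n = z²·p(1−p)/E² = 1.960² × 0.2356 / 0.052² = 3.8416 × 0.2356 / 0.002704 ≈ 334.72.
Rounding up gives n = 335.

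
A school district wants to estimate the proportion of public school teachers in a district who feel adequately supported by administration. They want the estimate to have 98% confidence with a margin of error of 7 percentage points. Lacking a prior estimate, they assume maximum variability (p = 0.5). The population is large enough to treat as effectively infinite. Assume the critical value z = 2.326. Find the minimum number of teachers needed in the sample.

277

With p = 0.5, p(1−p) = 0.25.
n = z²·p(1−p)/E² = 2.326² × 0.2500 / 0.070² = 5.4103 × 0.2500 / 0.004900 ≈ 276.03.
Rounding up gives n = 277.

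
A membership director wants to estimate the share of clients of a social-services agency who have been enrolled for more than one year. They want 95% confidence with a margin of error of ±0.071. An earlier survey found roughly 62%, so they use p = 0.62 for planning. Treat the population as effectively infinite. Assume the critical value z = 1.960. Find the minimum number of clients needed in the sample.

With p = 0.62, p(1−p) = 0.2356.
n = z²·p(1−p)/E² = 1.960² × 0.2356 / 0.071² = 3.8416 × 0.2356 / 0.005041 ≈ 179.54.
Rounding up gives n = 180.

180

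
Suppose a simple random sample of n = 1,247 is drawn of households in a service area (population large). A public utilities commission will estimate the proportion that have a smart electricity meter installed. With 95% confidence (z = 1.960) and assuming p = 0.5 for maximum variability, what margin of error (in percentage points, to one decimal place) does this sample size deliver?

SE(p̂) = √[p(1−p)/n] = √[0.2500/1247] = 0.01416.
E = z × SE = 1.960 × 0.01416 = 0.02775, or 2.8 percentage points.

2.8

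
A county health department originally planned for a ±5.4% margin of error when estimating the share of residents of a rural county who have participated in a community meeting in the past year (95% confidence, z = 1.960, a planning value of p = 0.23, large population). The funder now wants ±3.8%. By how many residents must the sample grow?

At ±5.4%: n = 1.960² × 0.1771 / 0.054² ≈ 233.32 → 234.
At ±3.8%: n = 1.960² × 0.1771 / 0.038² ≈ 471.15 → 472.
Additional respondents: 472 − 234 = 238.

238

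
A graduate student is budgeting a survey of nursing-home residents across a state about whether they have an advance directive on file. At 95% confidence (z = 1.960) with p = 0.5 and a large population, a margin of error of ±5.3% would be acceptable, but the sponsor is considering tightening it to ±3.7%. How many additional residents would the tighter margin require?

360

At ±5.3%: n = 1.960² × 0.2500 / 0.053² ≈ 341.90 → 342.
At ±3.7%: n = 1.960² × 0.2500 / 0.037² ≈ 701.53 → 702.
Additional respondents: 702 − 342 = 360.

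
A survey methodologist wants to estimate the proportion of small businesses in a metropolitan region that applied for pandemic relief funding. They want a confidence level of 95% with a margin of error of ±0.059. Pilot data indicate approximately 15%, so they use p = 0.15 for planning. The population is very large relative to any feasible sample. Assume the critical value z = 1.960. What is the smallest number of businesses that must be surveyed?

141

With p = 0.15, p(1−p) = 0.1275.
n = z²·p(1−p)/E² = 1.960² × 0.1275 / 0.059² = 3.8416 × 0.1275 / 0.003481 ≈ 140.71.
Rounding up gives n = 141.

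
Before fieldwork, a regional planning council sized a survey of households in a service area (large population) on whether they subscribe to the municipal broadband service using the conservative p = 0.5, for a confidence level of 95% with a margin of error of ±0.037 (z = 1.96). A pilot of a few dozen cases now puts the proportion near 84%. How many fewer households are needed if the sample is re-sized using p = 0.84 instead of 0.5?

Conservative (p = 0.5): n = 1.96² × 0.25 / 0.037² ≈ 701.53 → 702.
Using p = 0.84: p(1−p) = 0.1344, so n = 1.96² × 0.1344 / 0.037² ≈ 377.14 → 378.
Reduction: 702 − 378 = 324.

324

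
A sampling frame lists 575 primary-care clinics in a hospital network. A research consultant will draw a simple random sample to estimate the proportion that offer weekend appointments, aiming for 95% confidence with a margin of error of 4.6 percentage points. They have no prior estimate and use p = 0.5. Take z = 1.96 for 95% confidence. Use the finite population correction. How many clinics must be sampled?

Unadjusted: n₀ = 1.96² × 0.50 × 0.50 / 0.046² ≈ 453.88, so n₀ = 454.
Finite population correction with N = 575: n = n₀ / (1 + (n₀−1)/N) = 454 / (1 + 453/575) = 454 / 1.7878 ≈ 253.94.
Rounding up, n = 254.

254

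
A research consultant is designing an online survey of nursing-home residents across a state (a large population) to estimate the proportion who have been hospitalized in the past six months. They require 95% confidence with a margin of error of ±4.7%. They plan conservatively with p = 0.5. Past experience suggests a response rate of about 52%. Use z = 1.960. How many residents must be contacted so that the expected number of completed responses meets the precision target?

837

Completed interviews needed: n₀ = 1.960² × 0.2500 / 0.047² ≈ 434.77 → 435.
At a 52% response rate, contacts needed = 435 / 0.52 ≈ 836.54 → 837.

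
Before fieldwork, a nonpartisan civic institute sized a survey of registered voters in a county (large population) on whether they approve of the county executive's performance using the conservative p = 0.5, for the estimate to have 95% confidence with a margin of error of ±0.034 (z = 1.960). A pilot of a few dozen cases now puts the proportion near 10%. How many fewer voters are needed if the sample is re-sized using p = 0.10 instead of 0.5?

Conservative (p = 0.5): n = 1.960² × 0.25 / 0.034² ≈ 830.80 → 831.
Using p = 0.10: p(1−p) = 0.0900, so n = 1.960² × 0.0900 / 0.034² ≈ 299.09 → 300.
Reduction: 831 − 300 = 531.

531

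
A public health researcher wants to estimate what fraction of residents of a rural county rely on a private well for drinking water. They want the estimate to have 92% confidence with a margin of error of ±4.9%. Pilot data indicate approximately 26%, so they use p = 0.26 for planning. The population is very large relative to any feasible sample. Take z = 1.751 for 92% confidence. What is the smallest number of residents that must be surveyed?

246

With p = 0.26, p(1−p) = 0.1924.
n = z²·p(1−p)/E² = 1.751² × 0.1924 / 0.049² = 3.0660 × 0.1924 / 0.002401 ≈ 245.69.
Rounding up gives n = 246.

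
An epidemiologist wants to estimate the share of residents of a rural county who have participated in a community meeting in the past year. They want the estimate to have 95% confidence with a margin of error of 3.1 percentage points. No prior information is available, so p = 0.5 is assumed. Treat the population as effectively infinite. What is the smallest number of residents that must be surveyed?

1000

For 95% confidence, z = 1.96.
With p = 0.5, p(1−p) = 0.25.
n = z²·p(1−p)/E² = 1.96² × 0.2500 / 0.031² = 3.8416 × 0.2500 / 0.000961 ≈ 999.38.
Rounding up gives n = 1000.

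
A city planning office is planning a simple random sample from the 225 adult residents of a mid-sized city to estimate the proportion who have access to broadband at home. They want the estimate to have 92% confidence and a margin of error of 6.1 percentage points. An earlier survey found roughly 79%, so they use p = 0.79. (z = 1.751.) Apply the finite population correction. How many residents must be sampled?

Unadjusted: n₀ = 1.751² × 0.79 × 0.21 / 0.061² ≈ 136.70, so n₀ = 137.
Finite population correction with N = 225: n = n₀ / (1 + (n₀−1)/N) = 137 / (1 + 136/225) = 137 / 1.6044 ≈ 85.39.
Rounding up, n = 86.

86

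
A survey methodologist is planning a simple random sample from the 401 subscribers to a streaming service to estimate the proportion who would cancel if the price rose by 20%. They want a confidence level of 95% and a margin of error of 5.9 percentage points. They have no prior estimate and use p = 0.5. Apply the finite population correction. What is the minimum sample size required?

164

For 95% confidence, z = 1.960.
Unadjusted: n₀ = 1.960² × 0.50 × 0.50 / 0.059² ≈ 275.90, so n₀ = 276.
Finite population correction with N = 401: n = n₀ / (1 + (n₀−1)/N) = 276 / (1 + 275/401) = 276 / 1.6858 ≈ 163.72.
Rounding up, n = 164.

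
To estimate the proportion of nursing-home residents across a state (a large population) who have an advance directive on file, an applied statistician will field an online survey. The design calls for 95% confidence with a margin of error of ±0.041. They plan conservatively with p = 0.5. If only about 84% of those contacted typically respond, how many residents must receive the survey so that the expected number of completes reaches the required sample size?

681

For 95% confidence, z = 1.960.
Completed interviews needed: n₀ = 1.960² × 0.2500 / 0.041² ≈ 571.33 → 572.
At an 84% response rate, contacts needed = 572 / 0.84 ≈ 680.95 → 681.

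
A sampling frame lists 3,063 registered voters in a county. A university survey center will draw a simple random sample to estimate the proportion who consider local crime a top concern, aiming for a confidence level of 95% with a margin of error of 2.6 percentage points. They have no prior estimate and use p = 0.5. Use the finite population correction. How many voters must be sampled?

For 95% confidence, z = 1.960.
Unadjusted: n₀ = 1.960² × 0.50 × 0.50 / 0.026² ≈ 1420.71, so n₀ = 1421.
Finite population correction with N = 3,063: n = n₀ / (1 + (n₀−1)/N) = 1421 / (1 + 1420/3063) = 1421 / 1.4636 ≈ 970.90.
Rounding up, n = 971.

971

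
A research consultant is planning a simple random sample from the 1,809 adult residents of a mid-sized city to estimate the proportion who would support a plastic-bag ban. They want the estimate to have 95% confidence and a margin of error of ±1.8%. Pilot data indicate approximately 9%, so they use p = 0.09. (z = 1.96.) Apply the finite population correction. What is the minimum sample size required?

633

Unadjusted: n₀ = 1.96² × 0.09 × 0.91 / 0.018² ≈ 971.07, so n₀ = 972.
Finite population correction with N = 1,809: n = n₀ / (1 + (n₀−1)/N) = 972 / (1 + 971/1809) = 972 / 1.5368 ≈ 632.50.
Rounding up, n = 633.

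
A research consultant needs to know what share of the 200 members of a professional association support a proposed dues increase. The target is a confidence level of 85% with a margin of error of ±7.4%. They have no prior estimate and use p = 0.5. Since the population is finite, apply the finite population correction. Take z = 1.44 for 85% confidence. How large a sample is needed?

Unadjusted: n₀ = 1.44² × 0.50 × 0.50 / 0.074² ≈ 94.67, so n₀ = 95.
Finite population correction with N = 200: n = n₀ / (1 + (n₀−1)/N) = 95 / (1 + 94/200) = 95 / 1.4700 ≈ 64.63.
Rounding up, n = 65.

65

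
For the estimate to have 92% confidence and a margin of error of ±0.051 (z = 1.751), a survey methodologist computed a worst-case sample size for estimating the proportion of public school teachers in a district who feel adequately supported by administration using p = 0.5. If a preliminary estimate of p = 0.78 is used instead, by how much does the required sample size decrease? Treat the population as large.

Conservative (p = 0.5): n = 1.751² × 0.25 / 0.051² ≈ 294.69 → 295.
Using p = 0.78: p(1−p) = 0.1716, so n = 1.751² × 0.1716 / 0.051² ≈ 202.28 → 203.
Reduction: 295 − 203 = 92.

92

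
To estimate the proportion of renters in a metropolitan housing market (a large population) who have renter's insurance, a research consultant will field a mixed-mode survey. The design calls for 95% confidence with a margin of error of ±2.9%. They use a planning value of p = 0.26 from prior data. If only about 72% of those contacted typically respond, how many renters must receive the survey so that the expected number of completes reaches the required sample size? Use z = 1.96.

1221

Completed interviews needed: n₀ = 1.96² × 0.1924 / 0.029² ≈ 878.86 → 879.
At a 72% response rate, contacts needed = 879 / 0.72 ≈ 1220.83 → 1221.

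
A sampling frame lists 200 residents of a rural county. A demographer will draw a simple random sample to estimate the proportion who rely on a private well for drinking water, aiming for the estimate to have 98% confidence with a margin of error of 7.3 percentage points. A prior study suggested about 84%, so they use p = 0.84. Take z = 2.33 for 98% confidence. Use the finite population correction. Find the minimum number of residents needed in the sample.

82

Unadjusted: n₀ = 2.33² × 0.84 × 0.16 / 0.073² ≈ 136.92, so n₀ = 137.
Finite population correction with N = 200: n = n₀ / (1 + (n₀−1)/N) = 137 / (1 + 136/200) = 137 / 1.6800 ≈ 81.55.
Rounding up, n = 82.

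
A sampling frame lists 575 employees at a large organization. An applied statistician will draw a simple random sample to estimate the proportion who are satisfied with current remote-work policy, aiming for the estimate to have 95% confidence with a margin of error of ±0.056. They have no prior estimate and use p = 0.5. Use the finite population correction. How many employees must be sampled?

201

For 95% confidence, z = 1.96.
Unadjusted: n₀ = 1.96² × 0.50 × 0.50 / 0.056² ≈ 306.25, so n₀ = 307.
Finite population correction with N = 575: n = n₀ / (1 + (n₀−1)/N) = 307 / (1 + 306/575) = 307 / 1.5322 ≈ 200.37.
Rounding up, n = 201.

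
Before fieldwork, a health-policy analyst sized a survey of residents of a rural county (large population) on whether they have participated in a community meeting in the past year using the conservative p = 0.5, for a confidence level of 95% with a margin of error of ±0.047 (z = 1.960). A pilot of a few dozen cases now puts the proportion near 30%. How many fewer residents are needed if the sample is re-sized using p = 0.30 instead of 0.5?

69

Conservative (p = 0.5): n = 1.960² × 0.25 / 0.047² ≈ 434.77 → 435.
Using p = 0.30: p(1−p) = 0.2100, so n = 1.960² × 0.2100 / 0.047² ≈ 365.20 → 366.
Reduction: 435 − 366 = 69.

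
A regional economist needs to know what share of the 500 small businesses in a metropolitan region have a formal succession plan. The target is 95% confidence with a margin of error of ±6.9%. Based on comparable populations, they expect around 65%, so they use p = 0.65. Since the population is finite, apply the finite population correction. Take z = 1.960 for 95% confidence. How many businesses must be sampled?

135

Unadjusted: n₀ = 1.960² × 0.65 × 0.35 / 0.069² ≈ 183.57, so n₀ = 184.
Finite population correction with N = 500: n = n₀ / (1 + (n₀−1)/N) = 184 / (1 + 183/500) = 184 / 1.3660 ≈ 134.70.
Rounding up, n = 135.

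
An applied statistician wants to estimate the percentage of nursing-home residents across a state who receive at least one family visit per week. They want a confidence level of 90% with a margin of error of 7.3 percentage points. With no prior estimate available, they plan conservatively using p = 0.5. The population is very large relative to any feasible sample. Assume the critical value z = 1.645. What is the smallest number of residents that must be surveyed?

127

With p = 0.5, p(1−p) = 0.25.
n = z²·p(1−p)/E² = 1.645² × 0.2500 / 0.073² = 2.7060 × 0.2500 / 0.005329 ≈ 126.95.
Rounding up gives n = 127.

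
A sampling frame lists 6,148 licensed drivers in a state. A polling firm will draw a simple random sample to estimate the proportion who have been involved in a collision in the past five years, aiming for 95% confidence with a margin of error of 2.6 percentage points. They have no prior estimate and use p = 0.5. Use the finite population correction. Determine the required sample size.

For 95% confidence, z = 1.960.
Unadjusted: n₀ = 1.960² × 0.50 × 0.50 / 0.026² ≈ 1420.71, so n₀ = 1421.
Finite population correction with N = 6,148: n = n₀ / (1 + (n₀−1)/N) = 1421 / (1 + 1420/6148) = 1421 / 1.2310 ≈ 1154.37.
Rounding up, n = 1155.

1155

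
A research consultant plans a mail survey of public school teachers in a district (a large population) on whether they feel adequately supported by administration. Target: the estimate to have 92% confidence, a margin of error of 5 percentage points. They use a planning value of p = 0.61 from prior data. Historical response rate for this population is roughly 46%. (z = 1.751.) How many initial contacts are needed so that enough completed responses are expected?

635

Completed interviews needed: n₀ = 1.751² × 0.2379 / 0.050² ≈ 291.76 → 292.
At a 46% response rate, contacts needed = 292 / 0.46 ≈ 634.78 → 635.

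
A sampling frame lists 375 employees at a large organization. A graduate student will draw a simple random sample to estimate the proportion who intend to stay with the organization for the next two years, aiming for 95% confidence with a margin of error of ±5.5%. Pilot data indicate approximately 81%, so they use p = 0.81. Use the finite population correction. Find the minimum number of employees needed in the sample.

129

For 95% confidence, z = 1.960.
Unadjusted: n₀ = 1.960² × 0.81 × 0.19 / 0.055² ≈ 195.45, so n₀ = 196.
Finite population correction with N = 375: n = n₀ / (1 + (n₀−1)/N) = 196 / (1 + 195/375) = 196 / 1.5200 ≈ 128.95.
Rounding up, n = 129.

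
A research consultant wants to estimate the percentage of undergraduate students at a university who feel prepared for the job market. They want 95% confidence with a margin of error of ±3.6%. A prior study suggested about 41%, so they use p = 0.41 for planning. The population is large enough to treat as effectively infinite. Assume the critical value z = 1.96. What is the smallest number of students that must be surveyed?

718

With p = 0.41, p(1−p) = 0.2419.
n = z²·p(1−p)/E² = 1.96² × 0.2419 / 0.036² = 3.8416 × 0.2419 / 0.001296 ≈ 717.04.
Rounding up gives n = 718.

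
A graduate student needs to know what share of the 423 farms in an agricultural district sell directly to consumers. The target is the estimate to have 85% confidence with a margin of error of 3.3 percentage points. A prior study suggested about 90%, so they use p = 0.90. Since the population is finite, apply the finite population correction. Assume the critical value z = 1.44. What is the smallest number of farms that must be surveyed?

Unadjusted: n₀ = 1.44² × 0.90 × 0.10 / 0.033² ≈ 171.37, so n₀ = 172.
Finite population correction with N = 423: n = n₀ / (1 + (n₀−1)/N) = 172 / (1 + 171/423) = 172 / 1.4043 ≈ 122.48.
Rounding up, n = 123.

123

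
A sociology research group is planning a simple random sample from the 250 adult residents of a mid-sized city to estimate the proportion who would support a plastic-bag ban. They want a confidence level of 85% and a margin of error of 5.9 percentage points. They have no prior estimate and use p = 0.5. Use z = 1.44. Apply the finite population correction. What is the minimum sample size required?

94

Unadjusted: n₀ = 1.44² × 0.50 × 0.50 / 0.059² ≈ 148.92, so n₀ = 149.
Finite population correction with N = 250: n = n₀ / (1 + (n₀−1)/N) = 149 / (1 + 148/250) = 149 / 1.5920 ≈ 93.59.
Rounding up, n = 94.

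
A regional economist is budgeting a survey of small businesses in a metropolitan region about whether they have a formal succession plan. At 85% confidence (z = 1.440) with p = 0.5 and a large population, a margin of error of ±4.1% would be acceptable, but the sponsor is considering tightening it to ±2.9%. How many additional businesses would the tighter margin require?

At ±4.1%: n = 1.440² × 0.2500 / 0.041² ≈ 308.39 → 309.
At ±2.9%: n = 1.440² × 0.2500 / 0.029² ≈ 616.41 → 617.
Additional respondents: 617 − 309 = 308.

308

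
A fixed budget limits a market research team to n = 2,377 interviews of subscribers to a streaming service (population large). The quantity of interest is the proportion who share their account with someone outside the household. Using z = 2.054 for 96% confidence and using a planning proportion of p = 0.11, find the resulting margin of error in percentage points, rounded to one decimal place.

SE(p̂) = √[p(1−p)/n] = √[0.0979/2377] = 0.00642.
E = z × SE = 2.054 × 0.00642 = 0.01318, or 1.3 percentage points.

1.3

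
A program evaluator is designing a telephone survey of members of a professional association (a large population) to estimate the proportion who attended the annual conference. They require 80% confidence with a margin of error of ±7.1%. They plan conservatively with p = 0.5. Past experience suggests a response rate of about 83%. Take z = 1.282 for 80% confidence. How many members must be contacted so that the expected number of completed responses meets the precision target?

99

Completed interviews needed: n₀ = 1.282² × 0.2500 / 0.071² ≈ 81.51 → 82.
At an 83% response rate, contacts needed = 82 / 0.83 ≈ 98.80 → 99.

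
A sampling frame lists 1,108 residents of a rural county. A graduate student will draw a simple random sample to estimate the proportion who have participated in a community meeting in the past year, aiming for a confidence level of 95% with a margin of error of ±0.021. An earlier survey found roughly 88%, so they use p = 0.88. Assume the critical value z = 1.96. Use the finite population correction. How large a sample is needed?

503

Unadjusted: n₀ = 1.96² × 0.88 × 0.12 / 0.021² ≈ 919.89, so n₀ = 920.
Finite population correction with N = 1,108: n = n₀ / (1 + (n₀−1)/N) = 920 / (1 + 919/1108) = 920 / 1.8294 ≈ 502.89.
Rounding up, n = 503.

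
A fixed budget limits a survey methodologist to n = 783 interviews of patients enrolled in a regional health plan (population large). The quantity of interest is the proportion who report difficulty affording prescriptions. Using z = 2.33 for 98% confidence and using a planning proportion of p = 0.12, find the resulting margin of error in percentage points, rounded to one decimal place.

2.7

SE(p̂) = √[p(1−p)/n] = √[0.1056/783] = 0.01161.
E = z × SE = 2.33 × 0.01161 = 0.02706, or 2.7 percentage points.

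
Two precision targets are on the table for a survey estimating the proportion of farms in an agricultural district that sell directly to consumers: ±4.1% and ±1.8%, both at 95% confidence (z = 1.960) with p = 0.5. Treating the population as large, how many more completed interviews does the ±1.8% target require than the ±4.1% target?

At ±4.1%: n = 1.960² × 0.2500 / 0.041² ≈ 571.33 → 572.
At ±1.8%: n = 1.960² × 0.2500 / 0.018² ≈ 2964.20 → 2965.
Additional respondents: 2965 − 572 = 2393.

2393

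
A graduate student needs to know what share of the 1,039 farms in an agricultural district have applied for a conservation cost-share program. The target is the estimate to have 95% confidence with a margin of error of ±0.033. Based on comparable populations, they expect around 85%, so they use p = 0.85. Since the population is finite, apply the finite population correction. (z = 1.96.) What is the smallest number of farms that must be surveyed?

Unadjusted: n₀ = 1.96² × 0.85 × 0.15 / 0.033² ≈ 449.77, so n₀ = 450.
Finite population correction with N = 1,039: n = n₀ / (1 + (n₀−1)/N) = 450 / (1 + 449/1039) = 450 / 1.4321 ≈ 314.21.
Rounding up, n = 315.

315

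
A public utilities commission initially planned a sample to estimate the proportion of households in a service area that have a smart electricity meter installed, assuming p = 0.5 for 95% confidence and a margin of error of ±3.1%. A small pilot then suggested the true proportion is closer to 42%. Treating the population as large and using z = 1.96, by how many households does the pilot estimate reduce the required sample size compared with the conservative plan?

Conservative (p = 0.5): n = 1.96² × 0.25 / 0.031² ≈ 999.38 → 1000.
Using p = 0.42: p(1−p) = 0.2436, so n = 1.96² × 0.2436 / 0.031² ≈ 973.79 → 974.
Reduction: 1000 − 974 = 26.

26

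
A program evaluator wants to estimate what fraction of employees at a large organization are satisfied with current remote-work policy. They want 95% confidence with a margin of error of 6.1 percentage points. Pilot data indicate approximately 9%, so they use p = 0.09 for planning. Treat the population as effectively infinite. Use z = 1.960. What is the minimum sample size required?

With p = 0.09, p(1−p) = 0.0819.
n = z²·p(1−p)/E² = 1.960² × 0.0819 / 0.061² = 3.8416 × 0.0819 / 0.003721 ≈ 84.55.
Rounding up gives n = 85.

85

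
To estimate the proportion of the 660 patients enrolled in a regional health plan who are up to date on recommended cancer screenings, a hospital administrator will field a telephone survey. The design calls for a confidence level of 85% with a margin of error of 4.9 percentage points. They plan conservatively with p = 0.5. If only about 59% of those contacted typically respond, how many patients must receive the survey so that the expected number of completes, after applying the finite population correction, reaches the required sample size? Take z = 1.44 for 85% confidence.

277

Completed interviews needed (unadjusted): n₀ = 1.44² × 0.2500 / 0.049² ≈ 215.91 → 216.
FPC for N = 660: n = 216 / (1 + 215/660) = 216 / 1.3258 ≈ 162.93 → 163.
At a 59% response rate, contacts needed = 163 / 0.59 ≈ 276.27 → 277.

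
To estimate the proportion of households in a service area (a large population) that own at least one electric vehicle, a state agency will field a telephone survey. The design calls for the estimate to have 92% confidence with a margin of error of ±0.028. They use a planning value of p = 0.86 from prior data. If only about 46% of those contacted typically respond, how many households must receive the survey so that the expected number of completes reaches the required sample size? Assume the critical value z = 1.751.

1024

Completed interviews needed: n₀ = 1.751² × 0.1204 / 0.028² ≈ 470.85 → 471.
At a 46% response rate, contacts needed = 471 / 0.46 ≈ 1023.91 → 1024.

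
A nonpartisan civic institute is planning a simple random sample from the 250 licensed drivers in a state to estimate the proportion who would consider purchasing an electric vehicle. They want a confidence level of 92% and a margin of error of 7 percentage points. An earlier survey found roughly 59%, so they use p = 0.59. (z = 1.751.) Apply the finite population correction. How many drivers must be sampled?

Unadjusted: n₀ = 1.751² × 0.59 × 0.41 / 0.070² ≈ 151.36, so n₀ = 152.
Finite population correction with N = 250: n = n₀ / (1 + (n₀−1)/N) = 152 / (1 + 151/250) = 152 / 1.6040 ≈ 94.76.
Rounding up, n = 95.

95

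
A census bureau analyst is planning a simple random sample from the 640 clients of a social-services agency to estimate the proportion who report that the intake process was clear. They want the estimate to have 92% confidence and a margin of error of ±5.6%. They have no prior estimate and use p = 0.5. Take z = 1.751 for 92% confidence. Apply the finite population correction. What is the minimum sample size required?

Unadjusted: n₀ = 1.751² × 0.50 × 0.50 / 0.056² ≈ 244.42, so n₀ = 245.
Finite population correction with N = 640: n = n₀ / (1 + (n₀−1)/N) = 245 / (1 + 244/640) = 245 / 1.3813 ≈ 177.38.
Rounding up, n = 178.

178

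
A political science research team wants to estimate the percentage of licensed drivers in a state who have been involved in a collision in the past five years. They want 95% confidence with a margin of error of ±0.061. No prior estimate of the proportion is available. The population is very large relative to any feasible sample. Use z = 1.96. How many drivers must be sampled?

With no prior estimate, use p = 0.5, giving p(1−p) = 0.25.
n = z²·p(1−p)/E² = 1.96² × 0.2500 / 0.061² = 3.8416 × 0.2500 / 0.003721 ≈ 258.10.
Rounding up gives n = 259.

259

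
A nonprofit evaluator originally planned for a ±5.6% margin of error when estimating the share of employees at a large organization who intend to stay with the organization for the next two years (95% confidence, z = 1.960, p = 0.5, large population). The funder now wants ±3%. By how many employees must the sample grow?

At ±5.6%: n = 1.960² × 0.2500 / 0.056² ≈ 306.25 → 307.
At ±3%: n = 1.960² × 0.2500 / 0.030² ≈ 1067.11 → 1068.
Additional respondents: 1068 − 307 = 761.

761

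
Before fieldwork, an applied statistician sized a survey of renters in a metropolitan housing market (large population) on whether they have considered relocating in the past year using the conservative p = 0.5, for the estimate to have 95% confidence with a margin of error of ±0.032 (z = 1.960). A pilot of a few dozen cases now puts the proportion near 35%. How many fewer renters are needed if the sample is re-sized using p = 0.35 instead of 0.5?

84

Conservative (p = 0.5): n = 1.960² × 0.25 / 0.032² ≈ 937.89 → 938.
Using p = 0.35: p(1−p) = 0.2275, so n = 1.960² × 0.2275 / 0.032² ≈ 853.48 → 854.
Reduction: 938 − 854 = 84.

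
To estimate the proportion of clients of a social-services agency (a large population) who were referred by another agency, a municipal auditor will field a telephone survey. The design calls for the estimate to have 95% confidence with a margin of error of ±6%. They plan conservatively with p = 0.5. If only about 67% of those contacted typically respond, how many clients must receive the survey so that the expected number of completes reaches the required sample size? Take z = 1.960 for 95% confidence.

Completed interviews needed: n₀ = 1.960² × 0.2500 / 0.060² ≈ 266.78 → 267.
At a 67% response rate, contacts needed = 267 / 0.67 ≈ 398.51 → 399.

399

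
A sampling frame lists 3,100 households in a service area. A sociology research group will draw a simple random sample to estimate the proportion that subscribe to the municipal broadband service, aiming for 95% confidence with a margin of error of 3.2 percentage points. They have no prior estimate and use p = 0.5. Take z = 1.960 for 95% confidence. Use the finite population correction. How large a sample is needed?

Unadjusted: n₀ = 1.960² × 0.50 × 0.50 / 0.032² ≈ 937.89, so n₀ = 938.
Finite population correction with N = 3,100: n = n₀ / (1 + (n₀−1)/N) = 938 / (1 + 937/3100) = 938 / 1.3023 ≈ 720.29.
Rounding up, n = 721.

721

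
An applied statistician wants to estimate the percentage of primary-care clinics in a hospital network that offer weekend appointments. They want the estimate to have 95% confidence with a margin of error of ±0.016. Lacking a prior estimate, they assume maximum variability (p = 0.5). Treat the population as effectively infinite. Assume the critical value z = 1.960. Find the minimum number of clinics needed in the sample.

3752

With p = 0.5, p(1−p) = 0.25.
n = z²·p(1−p)/E² = 1.960² × 0.2500 / 0.016² = 3.8416 × 0.2500 / 0.000256 ≈ 3751.56.
Rounding up gives n = 3752.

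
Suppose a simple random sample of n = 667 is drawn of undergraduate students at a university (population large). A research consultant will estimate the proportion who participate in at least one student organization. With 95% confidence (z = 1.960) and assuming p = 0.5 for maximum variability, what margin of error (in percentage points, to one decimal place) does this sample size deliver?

3.8

SE(p̂) = √[p(1−p)/n] = √[0.2500/667] = 0.01936.
E = z × SE = 1.960 × 0.01936 = 0.03795, or 3.8 percentage points.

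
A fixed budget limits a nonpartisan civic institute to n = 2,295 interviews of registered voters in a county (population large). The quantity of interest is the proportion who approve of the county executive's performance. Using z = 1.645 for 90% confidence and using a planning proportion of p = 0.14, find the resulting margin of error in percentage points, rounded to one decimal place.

1.2

SE(p̂) = √[p(1−p)/n] = √[0.1204/2295] = 0.00724.
E = z × SE = 1.645 × 0.00724 = 0.01191, or 1.2 percentage points.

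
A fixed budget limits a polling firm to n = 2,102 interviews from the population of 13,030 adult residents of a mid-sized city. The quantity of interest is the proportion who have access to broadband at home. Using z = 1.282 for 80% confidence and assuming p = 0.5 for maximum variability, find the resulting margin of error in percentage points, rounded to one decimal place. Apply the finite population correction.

1.3

Finite-population factor: (N−n)/(N−1) = (13030−2102)/(13030−1) = 0.8387.
SE(p̂) = √[p(1−p)/n · (N−n)/(N−1)] = √[0.2500/2102 × 0.8387] = 0.00999.
E = z × SE = 1.282 × 0.00999 = 0.01280 ≈ 1.3 percentage points.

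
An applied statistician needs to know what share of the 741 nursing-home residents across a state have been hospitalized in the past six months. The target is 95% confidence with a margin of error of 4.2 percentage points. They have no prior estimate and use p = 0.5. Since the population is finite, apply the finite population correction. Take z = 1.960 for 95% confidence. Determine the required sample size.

315

Unadjusted: n₀ = 1.960² × 0.50 × 0.50 / 0.042² ≈ 544.44, so n₀ = 545.
Finite population correction with N = 741: n = n₀ / (1 + (n₀−1)/N) = 545 / (1 + 544/741) = 545 / 1.7341 ≈ 314.28.
Rounding up, n = 315.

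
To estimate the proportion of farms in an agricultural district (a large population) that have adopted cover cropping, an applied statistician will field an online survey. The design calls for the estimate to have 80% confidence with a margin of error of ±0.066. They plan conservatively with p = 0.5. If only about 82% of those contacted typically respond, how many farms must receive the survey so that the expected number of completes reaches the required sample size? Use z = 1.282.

Completed interviews needed: n₀ = 1.282² × 0.2500 / 0.066² ≈ 94.33 → 95.
At an 82% response rate, contacts needed = 95 / 0.82 ≈ 115.85 → 116.

116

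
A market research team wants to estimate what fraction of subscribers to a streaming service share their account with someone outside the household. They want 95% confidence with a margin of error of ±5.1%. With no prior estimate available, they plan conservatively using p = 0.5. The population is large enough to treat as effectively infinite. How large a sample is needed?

For 95% confidence, z = 1.96.
With p = 0.5, p(1−p) = 0.25.
n = z²·p(1−p)/E² = 1.96² × 0.2500 / 0.051² = 3.8416 × 0.2500 / 0.002601 ≈ 369.24.
Rounding up gives n = 370.

370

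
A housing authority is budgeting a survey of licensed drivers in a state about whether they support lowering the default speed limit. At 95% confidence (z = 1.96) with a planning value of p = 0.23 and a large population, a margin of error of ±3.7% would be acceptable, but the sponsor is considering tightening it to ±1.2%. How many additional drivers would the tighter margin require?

4228

At ±3.7%: n = 1.96² × 0.1771 / 0.037² ≈ 496.97 → 497.
At ±1.2%: n = 1.96² × 0.1771 / 0.012² ≈ 4724.63 → 4725.
Additional respondents: 4725 − 497 = 4228.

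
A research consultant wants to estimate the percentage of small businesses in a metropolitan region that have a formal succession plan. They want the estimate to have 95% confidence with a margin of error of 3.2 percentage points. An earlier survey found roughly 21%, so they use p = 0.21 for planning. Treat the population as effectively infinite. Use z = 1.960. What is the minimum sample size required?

With p = 0.21, p(1−p) = 0.1659.
n = z²·p(1−p)/E² = 1.960² × 0.1659 / 0.032² = 3.8416 × 0.1659 / 0.001024 ≈ 622.38.
Rounding up gives n = 623.

623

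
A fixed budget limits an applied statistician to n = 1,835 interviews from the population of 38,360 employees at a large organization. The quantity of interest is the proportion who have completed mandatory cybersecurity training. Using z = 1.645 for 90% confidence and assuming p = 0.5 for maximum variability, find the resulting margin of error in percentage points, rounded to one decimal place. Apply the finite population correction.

1.9

Finite-population factor: (N−n)/(N−1) = (38360−1835)/(38360−1) = 0.9522.
SE(p̂) = √[p(1−p)/n · (N−n)/(N−1)] = √[0.2500/1835 × 0.9522] = 0.01139.
E = z × SE = 1.645 × 0.01139 = 0.01874 ≈ 1.9 percentage points.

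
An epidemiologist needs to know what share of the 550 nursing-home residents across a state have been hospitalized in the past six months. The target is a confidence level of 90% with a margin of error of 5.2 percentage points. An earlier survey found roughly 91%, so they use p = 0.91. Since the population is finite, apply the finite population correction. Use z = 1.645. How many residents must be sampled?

72

Unadjusted: n₀ = 1.645² × 0.91 × 0.09 / 0.052² ≈ 81.96, so n₀ = 82.
Finite population correction with N = 550: n = n₀ / (1 + (n₀−1)/N) = 82 / (1 + 81/550) = 82 / 1.1473 ≈ 71.47.
Rounding up, n = 72.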